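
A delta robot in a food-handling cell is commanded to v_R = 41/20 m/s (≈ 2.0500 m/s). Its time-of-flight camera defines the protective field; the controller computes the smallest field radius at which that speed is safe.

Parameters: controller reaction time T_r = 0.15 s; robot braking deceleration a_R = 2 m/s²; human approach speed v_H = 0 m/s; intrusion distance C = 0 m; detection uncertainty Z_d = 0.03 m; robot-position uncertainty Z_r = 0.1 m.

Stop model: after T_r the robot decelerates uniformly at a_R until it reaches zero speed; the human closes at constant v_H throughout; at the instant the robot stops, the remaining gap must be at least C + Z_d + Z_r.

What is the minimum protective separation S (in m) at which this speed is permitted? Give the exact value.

T_s = v_R/a_R = (41/20)/2 = 1.0250 s
robot covers v_R·T_r = 2.0500·0.1500 = 0.3075 m before braking
robot under decel: 2.0500²/(2·2.0000) = 1.0506 m
person approaches 0.0000·(0.1500+1.0250) = 0.0000 m
residual clearance needed = 0.0000+0.0300+0.1000 = 0.1300 m
S_min ≈ 0.3075+1.0506+0.0000+0.1300  ⇒  S_min = 2381/1600 m

S_min = 2381/1600 m = 1.4881 m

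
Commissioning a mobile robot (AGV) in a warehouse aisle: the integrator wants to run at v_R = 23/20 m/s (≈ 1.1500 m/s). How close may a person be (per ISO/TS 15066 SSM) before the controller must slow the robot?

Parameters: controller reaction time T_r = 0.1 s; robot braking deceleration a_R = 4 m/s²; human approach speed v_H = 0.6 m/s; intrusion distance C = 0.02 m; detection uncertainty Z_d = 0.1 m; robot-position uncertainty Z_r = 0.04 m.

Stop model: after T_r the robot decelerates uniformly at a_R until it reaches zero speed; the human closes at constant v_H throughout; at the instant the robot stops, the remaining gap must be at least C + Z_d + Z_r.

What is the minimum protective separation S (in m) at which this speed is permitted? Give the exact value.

braking lasts T_s = (23/20)/4 = 0.2875 s
robot in T_r: 1.1500·0.1000 = 0.1150 m
robot covers 1.1500·0.2875 − ½·4.0000·0.2875² = 0.1653 m while stopping
person approaches 0.6000·(0.1000+0.2875) = 0.2325 m
margins: 0.0200+0.1000+0.0400 = 0.1600 m
S_min ≈ 0.1150+0.1653+0.2325+0.1600  ⇒  S_min = 2153/3200 m

S_min = 2153/3200 m = 0.6728 m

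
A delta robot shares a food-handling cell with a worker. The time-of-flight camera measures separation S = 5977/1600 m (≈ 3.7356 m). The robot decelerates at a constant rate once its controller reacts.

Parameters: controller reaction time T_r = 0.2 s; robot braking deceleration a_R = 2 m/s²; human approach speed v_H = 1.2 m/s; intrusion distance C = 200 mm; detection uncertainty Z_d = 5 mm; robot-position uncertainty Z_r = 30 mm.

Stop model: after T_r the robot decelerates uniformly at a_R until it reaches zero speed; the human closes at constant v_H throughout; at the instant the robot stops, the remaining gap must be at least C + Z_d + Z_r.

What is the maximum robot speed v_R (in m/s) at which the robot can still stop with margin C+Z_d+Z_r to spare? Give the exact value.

v_R_max = 47/20 m/s = 2.3500 m/s

quadratic (1/4)·v² + (4/5)·v + (-5217/1600) = 0
  disc = (4/5)² − 4·(1/4)·(-5217/1600) = 6241/1600 ; √disc = 79/40
  v_R = (−(4/5) + 79/40) / (2·(1/4)) = 47/20 m/s
check:
stop time T_s = (47/20)/2 = 1.1750 s
reaction-phase robot travel = 2.3500·0.2000 = 0.4700 m
braking distance = 2.3500²/(2·2.0000) = 1.3806 m
human closes 1.2000·1.3750 = 1.6500 m
C+Z_d+Z_r = 0.2000+0.0050+0.0300 = 0.2350 m
sum ≈ 0.4700+1.3806+1.6500+0.2350 ≈ 3.7356 m = S ✓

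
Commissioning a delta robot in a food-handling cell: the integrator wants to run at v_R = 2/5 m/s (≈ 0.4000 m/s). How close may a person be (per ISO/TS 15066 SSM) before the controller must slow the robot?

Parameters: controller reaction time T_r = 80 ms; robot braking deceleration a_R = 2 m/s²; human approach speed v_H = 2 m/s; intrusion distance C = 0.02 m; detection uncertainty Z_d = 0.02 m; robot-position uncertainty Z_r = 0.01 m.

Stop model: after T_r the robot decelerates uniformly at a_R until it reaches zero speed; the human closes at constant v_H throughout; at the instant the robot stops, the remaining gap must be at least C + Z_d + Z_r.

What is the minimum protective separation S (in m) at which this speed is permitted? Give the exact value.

S_min = 341/500 m = 0.6820 m

T_s = v_R/a_R = (2/5)/2 = 0.2000 s
robot covers v_R·T_r = 0.4000·0.0800 = 0.0320 m before braking
braking distance = 0.4000²/(2·2.0000) = 0.0400 m
human over T_r+T_s: 2.0000·(0.0800+0.2000) = 0.5600 m
margins: 0.0200+0.0200+0.0100 = 0.0500 m
S_min ≈ 0.0320+0.0400+0.5600+0.0500  ⇒  S_min = 341/500 m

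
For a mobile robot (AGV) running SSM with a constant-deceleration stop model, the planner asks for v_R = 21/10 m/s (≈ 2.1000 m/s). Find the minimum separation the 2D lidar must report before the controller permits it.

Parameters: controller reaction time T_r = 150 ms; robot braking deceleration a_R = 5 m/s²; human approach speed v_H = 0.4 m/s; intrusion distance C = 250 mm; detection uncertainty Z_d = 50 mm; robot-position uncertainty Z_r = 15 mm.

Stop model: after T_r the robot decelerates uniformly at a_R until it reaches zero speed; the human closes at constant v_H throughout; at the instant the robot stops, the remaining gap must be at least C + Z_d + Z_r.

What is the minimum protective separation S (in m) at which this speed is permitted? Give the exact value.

stop time T_s = (21/10)/5 = 0.4200 s
robot in T_r: 2.1000·0.1500 = 0.3150 m
robot covers 2.1000·0.4200 − ½·5.0000·0.4200² = 0.4410 m while stopping
human over T_r+T_s: 0.4000·(0.1500+0.4200) = 0.2280 m
C+Z_d+Z_r = 0.2500+0.0500+0.0150 = 0.3150 m
S_min ≈ 0.3150+0.4410+0.2280+0.3150  ⇒  S_min = 1299/1000 m

S_min = 1299/1000 m = 1.2990 m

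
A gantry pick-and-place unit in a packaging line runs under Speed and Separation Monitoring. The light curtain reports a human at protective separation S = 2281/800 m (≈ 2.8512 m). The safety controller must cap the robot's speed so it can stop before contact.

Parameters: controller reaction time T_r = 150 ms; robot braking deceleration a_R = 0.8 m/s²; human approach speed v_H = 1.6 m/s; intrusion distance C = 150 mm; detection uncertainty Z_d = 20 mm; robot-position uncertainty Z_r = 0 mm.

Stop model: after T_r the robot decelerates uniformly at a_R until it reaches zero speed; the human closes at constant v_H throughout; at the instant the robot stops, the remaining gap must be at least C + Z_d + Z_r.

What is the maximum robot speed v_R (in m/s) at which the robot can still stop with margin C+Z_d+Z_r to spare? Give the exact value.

v_R_max = 9/10 m/s = 0.9000 m/s

quadratic (5/8)·v² + (43/20)·v + (-1953/800) = 0
  disc = (43/20)² − 4·(5/8)·(-1953/800) = 17161/1600 ; √disc = 131/40
  v_R = (−(43/20) + 131/40) / (2·(5/8)) = 9/10 m/s
check:
braking lasts T_s = (9/10)/(4/5) = 1.1250 s
reaction-phase robot travel = 0.9000·0.1500 = 0.1350 m
robot under decel: 0.9000²/(2·0.8000) = 0.5062 m
person approaches 1.6000·(0.1500+1.1250) = 2.0400 m
margins: 0.1500+0.0200+0.0000 = 0.1700 m
sum ≈ 0.1350+0.5062+2.0400+0.1700 ≈ 2.8512 m = S ✓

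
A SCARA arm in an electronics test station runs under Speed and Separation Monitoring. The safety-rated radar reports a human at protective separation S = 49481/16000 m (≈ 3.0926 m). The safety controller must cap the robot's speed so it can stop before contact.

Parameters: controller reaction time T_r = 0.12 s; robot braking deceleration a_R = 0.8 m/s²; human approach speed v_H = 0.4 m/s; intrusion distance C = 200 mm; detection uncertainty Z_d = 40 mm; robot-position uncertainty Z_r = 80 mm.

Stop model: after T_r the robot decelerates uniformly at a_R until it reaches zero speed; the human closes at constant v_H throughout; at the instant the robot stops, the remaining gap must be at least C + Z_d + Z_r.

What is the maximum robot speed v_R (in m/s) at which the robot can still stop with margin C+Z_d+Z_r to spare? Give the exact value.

quadratic (5/8)·v² + (31/50)·v + (-43593/16000) = 0
  disc = (31/50)² − 4·(5/8)·(-43593/16000) = 1151329/160000 ; √disc = 1073/400
  v_R = (−(31/50) + 1073/400) / (2·(5/8)) = 33/20 m/s
check:
T_s = v_R/a_R = (33/20)/(4/5) = 2.0625 s
reaction-phase robot travel = 1.6500·0.1200 = 0.1980 m
robot covers 1.6500·2.0625 − ½·0.8000·2.0625² = 1.7016 m while stopping
human closes 0.4000·2.1825 = 0.8730 m
residual clearance needed = 0.2000+0.0400+0.0800 = 0.3200 m
sum ≈ 0.1980+1.7016+0.8730+0.3200 ≈ 3.0926 m = S ✓

v_R_max = 33/20 m/s = 1.6500 m/s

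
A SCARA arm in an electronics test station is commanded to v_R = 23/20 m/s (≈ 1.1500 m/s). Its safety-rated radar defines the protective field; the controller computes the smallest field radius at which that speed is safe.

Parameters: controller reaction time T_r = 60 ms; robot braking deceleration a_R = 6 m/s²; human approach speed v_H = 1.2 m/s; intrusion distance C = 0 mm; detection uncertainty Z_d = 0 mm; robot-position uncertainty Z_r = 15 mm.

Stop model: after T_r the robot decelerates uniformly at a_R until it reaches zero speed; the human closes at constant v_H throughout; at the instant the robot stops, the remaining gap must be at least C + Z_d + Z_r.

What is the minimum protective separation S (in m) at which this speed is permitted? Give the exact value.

T_s = v_R/a_R = (23/20)/6 = 0.1917 s
robot covers v_R·T_r = 1.1500·0.0600 = 0.0690 m before braking
robot under decel: 1.1500²/(2·6.0000) = 0.1102 m
person approaches 1.2000·(0.0600+0.1917) = 0.3020 m
C+Z_d+Z_r = 0.0000+0.0000+0.0150 = 0.0150 m
S_min ≈ 0.0690+0.1102+0.3020+0.0150  ⇒  S_min = 11909/24000 m

S_min = 11909/24000 m = 0.4962 m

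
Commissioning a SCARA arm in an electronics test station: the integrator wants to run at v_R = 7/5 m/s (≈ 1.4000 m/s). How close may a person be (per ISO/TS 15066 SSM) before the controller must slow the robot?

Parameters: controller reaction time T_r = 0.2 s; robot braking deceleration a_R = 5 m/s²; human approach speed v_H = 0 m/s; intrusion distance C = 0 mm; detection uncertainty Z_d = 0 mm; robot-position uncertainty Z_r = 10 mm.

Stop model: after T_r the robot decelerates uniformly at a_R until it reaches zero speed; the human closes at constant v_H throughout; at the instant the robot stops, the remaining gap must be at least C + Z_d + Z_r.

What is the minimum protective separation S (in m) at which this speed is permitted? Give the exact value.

S_min = 243/500 m = 0.4860 m

braking lasts T_s = (7/5)/5 = 0.2800 s
robot in T_r: 1.4000·0.2000 = 0.2800 m
robot under decel: 1.4000²/(2·5.0000) = 0.1960 m
human closes 0.0000·0.4800 = 0.0000 m
residual clearance needed = 0.0000+0.0000+0.0100 = 0.0100 m
S_min ≈ 0.2800+0.1960+0.0000+0.0100  ⇒  S_min = 243/500 m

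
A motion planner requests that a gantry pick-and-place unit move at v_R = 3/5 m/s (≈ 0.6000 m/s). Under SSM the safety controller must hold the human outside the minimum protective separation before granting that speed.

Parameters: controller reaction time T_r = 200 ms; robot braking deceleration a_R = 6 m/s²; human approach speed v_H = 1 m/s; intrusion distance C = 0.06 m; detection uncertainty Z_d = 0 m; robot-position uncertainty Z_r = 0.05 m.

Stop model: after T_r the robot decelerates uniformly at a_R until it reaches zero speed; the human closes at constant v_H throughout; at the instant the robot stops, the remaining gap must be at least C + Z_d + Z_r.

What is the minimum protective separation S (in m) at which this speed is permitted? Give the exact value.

braking lasts T_s = (3/5)/6 = 0.1000 s
robot covers v_R·T_r = 0.6000·0.2000 = 0.1200 m before braking
robot covers 0.6000·0.1000 − ½·6.0000·0.1000² = 0.0300 m while stopping
human over T_r+T_s: 1.0000·(0.2000+0.1000) = 0.3000 m
margins: 0.0600+0.0000+0.0500 = 0.1100 m
S_min ≈ 0.1200+0.0300+0.3000+0.1100  ⇒  S_min = 14/25 m

S_min = 14/25 m = 0.5600 m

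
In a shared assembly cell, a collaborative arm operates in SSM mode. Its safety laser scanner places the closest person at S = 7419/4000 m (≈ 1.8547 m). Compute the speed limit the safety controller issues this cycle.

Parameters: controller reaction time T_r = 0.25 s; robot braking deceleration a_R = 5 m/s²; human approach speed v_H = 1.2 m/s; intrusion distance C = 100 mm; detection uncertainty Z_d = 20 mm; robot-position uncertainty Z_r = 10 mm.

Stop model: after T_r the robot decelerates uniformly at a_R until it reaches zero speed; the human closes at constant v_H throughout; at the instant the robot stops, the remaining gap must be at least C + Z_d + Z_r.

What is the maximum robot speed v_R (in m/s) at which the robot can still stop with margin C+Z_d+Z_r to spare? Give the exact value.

v_R_max = 41/20 m/s = 2.0500 m/s

quadratic (1/10)·v² + (49/100)·v + (-5699/4000) = 0
  disc = (49/100)² − 4·(1/10)·(-5699/4000) = 81/100 ; √disc = 9/10
  v_R = (−(49/100) + 9/10) / (2·(1/10)) = 41/20 m/s
check:
T_s = v_R/a_R = (41/20)/5 = 0.4100 s
robot covers v_R·T_r = 2.0500·0.2500 = 0.5125 m before braking
braking distance = 2.0500²/(2·5.0000) = 0.4203 m
human closes 1.2000·0.6600 = 0.7920 m
C+Z_d+Z_r = 0.1000+0.0200+0.0100 = 0.1300 m
sum ≈ 0.5125+0.4203+0.7920+0.1300 ≈ 1.8547 m = S ✓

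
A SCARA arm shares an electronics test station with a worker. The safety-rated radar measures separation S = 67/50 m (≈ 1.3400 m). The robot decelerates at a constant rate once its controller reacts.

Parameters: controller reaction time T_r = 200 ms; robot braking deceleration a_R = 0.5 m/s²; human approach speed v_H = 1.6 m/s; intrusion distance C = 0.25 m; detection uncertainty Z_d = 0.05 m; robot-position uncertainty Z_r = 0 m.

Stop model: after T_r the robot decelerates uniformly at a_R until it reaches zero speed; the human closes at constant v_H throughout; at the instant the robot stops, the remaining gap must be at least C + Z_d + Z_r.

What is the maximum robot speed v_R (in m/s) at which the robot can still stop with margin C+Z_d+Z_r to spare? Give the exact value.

v_R_max = 1/5 m/s = 0.2000 m/s

quadratic (1)·v² + (17/5)·v + (-18/25) = 0
  disc = (17/5)² − 4·(1)·(-18/25) = 361/25 ; √disc = 19/5
  v_R = (−(17/5) + 19/5) / (2·(1)) = 1/5 m/s
check:
stop time T_s = (1/5)/(1/2) = 0.4000 s
reaction-phase robot travel = 0.2000·0.2000 = 0.0400 m
robot covers 0.2000·0.4000 − ½·0.5000·0.4000² = 0.0400 m while stopping
human closes 1.6000·0.6000 = 0.9600 m
margins: 0.2500+0.0500+0.0000 = 0.3000 m
sum ≈ 0.0400+0.0400+0.9600+0.3000 ≈ 1.3400 m = S ✓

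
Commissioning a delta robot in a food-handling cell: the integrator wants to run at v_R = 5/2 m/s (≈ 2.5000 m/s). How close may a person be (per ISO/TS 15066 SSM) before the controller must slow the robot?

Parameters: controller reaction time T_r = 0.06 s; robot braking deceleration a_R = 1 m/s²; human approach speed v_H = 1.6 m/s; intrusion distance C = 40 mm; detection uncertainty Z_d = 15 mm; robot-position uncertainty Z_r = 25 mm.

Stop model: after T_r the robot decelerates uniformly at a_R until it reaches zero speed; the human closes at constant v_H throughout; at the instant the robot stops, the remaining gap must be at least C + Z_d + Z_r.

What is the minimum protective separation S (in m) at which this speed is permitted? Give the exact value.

S_min = 7451/1000 m = 7.4510 m

braking lasts T_s = (5/2)/1 = 2.5000 s
robot covers v_R·T_r = 2.5000·0.0600 = 0.1500 m before braking
robot under decel: 2.5000²/(2·1.0000) = 3.1250 m
person approaches 1.6000·(0.0600+2.5000) = 4.0960 m
C+Z_d+Z_r = 0.0400+0.0150+0.0250 = 0.0800 m
S_min ≈ 0.1500+3.1250+4.0960+0.0800  ⇒  S_min = 7451/1000 m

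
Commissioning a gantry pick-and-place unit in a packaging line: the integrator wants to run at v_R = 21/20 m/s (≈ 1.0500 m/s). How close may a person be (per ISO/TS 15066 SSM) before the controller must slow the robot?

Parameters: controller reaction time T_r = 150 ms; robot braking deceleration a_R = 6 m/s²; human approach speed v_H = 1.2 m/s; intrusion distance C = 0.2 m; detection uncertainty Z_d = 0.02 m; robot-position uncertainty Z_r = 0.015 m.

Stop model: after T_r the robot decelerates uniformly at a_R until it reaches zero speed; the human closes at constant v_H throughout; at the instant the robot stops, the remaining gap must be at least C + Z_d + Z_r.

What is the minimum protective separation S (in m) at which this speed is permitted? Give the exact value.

T_s = v_R/a_R = (21/20)/6 = 0.1750 s
robot covers v_R·T_r = 1.0500·0.1500 = 0.1575 m before braking
robot covers 1.0500·0.1750 − ½·6.0000·0.1750² = 0.0919 m while stopping
person approaches 1.2000·(0.1500+0.1750) = 0.3900 m
margins: 0.2000+0.0200+0.0150 = 0.2350 m
S_min ≈ 0.1575+0.0919+0.3900+0.2350  ⇒  S_min = 1399/1600 m

S_min = 1399/1600 m = 0.8744 m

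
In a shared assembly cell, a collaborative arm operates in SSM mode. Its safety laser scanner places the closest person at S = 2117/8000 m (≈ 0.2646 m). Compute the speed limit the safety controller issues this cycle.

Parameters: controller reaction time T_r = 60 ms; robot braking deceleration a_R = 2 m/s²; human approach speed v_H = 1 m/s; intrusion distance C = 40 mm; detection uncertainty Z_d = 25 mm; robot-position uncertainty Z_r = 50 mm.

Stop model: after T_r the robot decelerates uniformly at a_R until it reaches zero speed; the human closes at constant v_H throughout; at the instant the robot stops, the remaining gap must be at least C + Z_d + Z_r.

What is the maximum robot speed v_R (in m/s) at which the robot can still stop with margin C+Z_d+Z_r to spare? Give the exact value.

quadratic (1/4)·v² + (14/25)·v + (-717/8000) = 0
  disc = (14/25)² − 4·(1/4)·(-717/8000) = 16129/40000 ; √disc = 127/200
  v_R = (−(14/25) + 127/200) / (2·(1/4)) = 3/20 m/s
check:
braking lasts T_s = (3/20)/2 = 0.0750 s
robot in T_r: 0.1500·0.0600 = 0.0090 m
robot covers 0.1500·0.0750 − ½·2.0000·0.0750² = 0.0056 m while stopping
person approaches 1.0000·(0.0600+0.0750) = 0.1350 m
residual clearance needed = 0.0400+0.0250+0.0500 = 0.1150 m
sum ≈ 0.0090+0.0056+0.1350+0.1150 ≈ 0.2646 m = S ✓

v_R_max = 3/20 m/s = 0.1500 m/s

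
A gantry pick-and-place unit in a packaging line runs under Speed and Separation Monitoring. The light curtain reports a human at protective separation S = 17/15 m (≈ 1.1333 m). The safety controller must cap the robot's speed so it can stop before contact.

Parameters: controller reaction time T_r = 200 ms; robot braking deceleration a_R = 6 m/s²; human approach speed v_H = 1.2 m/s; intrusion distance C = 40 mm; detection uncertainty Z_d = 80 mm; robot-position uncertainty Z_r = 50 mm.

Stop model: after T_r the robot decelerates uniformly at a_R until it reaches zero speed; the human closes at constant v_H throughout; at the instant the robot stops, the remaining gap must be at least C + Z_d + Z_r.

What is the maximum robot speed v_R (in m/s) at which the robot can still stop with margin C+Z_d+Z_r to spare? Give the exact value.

v_R_max = 7/5 m/s = 1.4000 m/s

quadratic (1/12)·v² + (2/5)·v + (-217/300) = 0
  disc = (2/5)² − 4·(1/12)·(-217/300) = 361/900 ; √disc = 19/30
  v_R = (−(2/5) + 19/30) / (2·(1/12)) = 7/5 m/s
check:
T_s = v_R/a_R = (7/5)/6 = 0.2333 s
robot in T_r: 1.4000·0.2000 = 0.2800 m
braking distance = 1.4000²/(2·6.0000) = 0.1633 m
human over T_r+T_s: 1.2000·(0.2000+0.2333) = 0.5200 m
residual clearance needed = 0.0400+0.0800+0.0500 = 0.1700 m
sum ≈ 0.2800+0.1633+0.5200+0.1700 ≈ 1.1333 m = S ✓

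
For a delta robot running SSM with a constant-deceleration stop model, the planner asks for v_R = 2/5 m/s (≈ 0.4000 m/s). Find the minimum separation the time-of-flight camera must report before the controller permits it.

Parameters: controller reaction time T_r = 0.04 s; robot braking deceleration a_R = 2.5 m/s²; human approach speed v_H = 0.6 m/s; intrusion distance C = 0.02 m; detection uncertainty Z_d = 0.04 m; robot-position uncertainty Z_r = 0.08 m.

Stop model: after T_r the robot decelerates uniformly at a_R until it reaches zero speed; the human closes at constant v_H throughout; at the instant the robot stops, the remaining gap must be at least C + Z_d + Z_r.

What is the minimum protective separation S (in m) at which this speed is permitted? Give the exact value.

T_s = v_R/a_R = (2/5)/(5/2) = 0.1600 s
reaction-phase robot travel = 0.4000·0.0400 = 0.0160 m
braking distance = 0.4000²/(2·2.5000) = 0.0320 m
person approaches 0.6000·(0.0400+0.1600) = 0.1200 m
margins: 0.0200+0.0400+0.0800 = 0.1400 m
S_min ≈ 0.0160+0.0320+0.1200+0.1400  ⇒  S_min = 77/250 m

S_min = 77/250 m = 0.3080 m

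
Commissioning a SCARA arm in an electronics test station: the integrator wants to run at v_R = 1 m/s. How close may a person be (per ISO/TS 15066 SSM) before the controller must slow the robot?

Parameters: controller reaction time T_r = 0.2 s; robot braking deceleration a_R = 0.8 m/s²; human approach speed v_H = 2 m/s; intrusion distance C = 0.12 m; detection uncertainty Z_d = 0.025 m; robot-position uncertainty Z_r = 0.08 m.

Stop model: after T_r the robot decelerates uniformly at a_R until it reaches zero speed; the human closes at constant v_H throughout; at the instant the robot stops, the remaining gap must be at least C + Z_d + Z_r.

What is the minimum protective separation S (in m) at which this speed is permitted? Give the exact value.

stop time T_s = 1/(4/5) = 1.2500 s
robot covers v_R·T_r = 1.0000·0.2000 = 0.2000 m before braking
robot under decel: 1.0000²/(2·0.8000) = 0.6250 m
human over T_r+T_s: 2.0000·(0.2000+1.2500) = 2.9000 m
residual clearance needed = 0.1200+0.0250+0.0800 = 0.2250 m
S_min ≈ 0.2000+0.6250+2.9000+0.2250  ⇒  S_min = 79/20 m

S_min = 79/20 m = 3.9500 m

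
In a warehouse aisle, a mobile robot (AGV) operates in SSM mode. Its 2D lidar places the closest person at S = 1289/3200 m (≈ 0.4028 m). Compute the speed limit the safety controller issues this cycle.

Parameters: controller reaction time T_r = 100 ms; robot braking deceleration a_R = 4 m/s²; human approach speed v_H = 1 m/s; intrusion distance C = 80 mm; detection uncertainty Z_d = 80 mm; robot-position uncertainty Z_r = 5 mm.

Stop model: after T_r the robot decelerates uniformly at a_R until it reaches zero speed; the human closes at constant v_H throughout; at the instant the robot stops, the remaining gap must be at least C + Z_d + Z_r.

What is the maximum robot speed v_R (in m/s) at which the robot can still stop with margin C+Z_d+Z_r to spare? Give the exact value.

collect terms ⇒ (1/8)·v_R² + (7/20)·v_R + (-441/3200) = 0
  disc = (7/20)² − 4·(1/8)·(-441/3200) = 49/256 ; √disc = 7/16
  v_R = (−(7/20) + 7/16) / (2·(1/8)) = 7/20 m/s
check:
T_s = v_R/a_R = (7/20)/4 = 0.0875 s
robot in T_r: 0.3500·0.1000 = 0.0350 m
robot covers 0.3500·0.0875 − ½·4.0000·0.0875² = 0.0153 m while stopping
human over T_r+T_s: 1.0000·(0.1000+0.0875) = 0.1875 m
C+Z_d+Z_r = 0.0800+0.0800+0.0050 = 0.1650 m
sum ≈ 0.0350+0.0153+0.1875+0.1650 ≈ 0.4028 m = S ✓

v_R_max = 7/20 m/s = 0.3500 m/s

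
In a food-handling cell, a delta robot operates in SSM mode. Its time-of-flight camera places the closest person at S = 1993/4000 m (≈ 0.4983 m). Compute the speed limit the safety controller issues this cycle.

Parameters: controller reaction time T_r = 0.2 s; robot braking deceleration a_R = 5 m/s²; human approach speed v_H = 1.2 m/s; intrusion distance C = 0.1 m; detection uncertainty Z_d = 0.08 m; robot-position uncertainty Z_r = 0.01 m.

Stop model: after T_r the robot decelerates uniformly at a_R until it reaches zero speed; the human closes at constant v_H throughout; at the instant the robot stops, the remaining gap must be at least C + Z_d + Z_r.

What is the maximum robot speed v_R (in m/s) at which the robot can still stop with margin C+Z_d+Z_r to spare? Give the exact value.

at the boundary: (1/10)·v² + (11/25)·v + (-273/4000) = 0
  disc = (11/25)² − 4·(1/10)·(-273/4000) = 2209/10000 ; √disc = 47/100
  v_R = (−(11/25) + 47/100) / (2·(1/10)) = 3/20 m/s
check:
T_s = v_R/a_R = (3/20)/5 = 0.0300 s
robot in T_r: 0.1500·0.2000 = 0.0300 m
robot under decel: 0.1500²/(2·5.0000) = 0.0022 m
person approaches 1.2000·(0.2000+0.0300) = 0.2760 m
margins: 0.1000+0.0800+0.0100 = 0.1900 m
sum ≈ 0.0300+0.0022+0.2760+0.1900 ≈ 0.4983 m = S ✓

v_R_max = 3/20 m/s = 0.1500 m/s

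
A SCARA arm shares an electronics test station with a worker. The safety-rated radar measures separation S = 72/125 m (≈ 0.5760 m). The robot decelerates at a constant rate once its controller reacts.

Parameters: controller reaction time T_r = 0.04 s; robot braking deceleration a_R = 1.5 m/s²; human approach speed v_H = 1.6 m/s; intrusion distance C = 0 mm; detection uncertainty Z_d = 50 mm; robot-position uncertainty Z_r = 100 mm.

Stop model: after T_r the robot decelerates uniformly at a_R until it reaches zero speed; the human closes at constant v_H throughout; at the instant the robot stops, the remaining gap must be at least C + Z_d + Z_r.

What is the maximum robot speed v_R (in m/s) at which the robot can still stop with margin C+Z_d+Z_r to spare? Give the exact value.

at the boundary: (1/3)·v² + (83/75)·v + (-181/500) = 0
  disc = (83/75)² − 4·(1/3)·(-181/500) = 9604/5625 ; √disc = 98/75
  v_R = (−(83/75) + 98/75) / (2·(1/3)) = 3/10 m/s
check:
T_s = v_R/a_R = (3/10)/(3/2) = 0.2000 s
reaction-phase robot travel = 0.3000·0.0400 = 0.0120 m
braking distance = 0.3000²/(2·1.5000) = 0.0300 m
human over T_r+T_s: 1.6000·(0.0400+0.2000) = 0.3840 m
residual clearance needed = 0.0000+0.0500+0.1000 = 0.1500 m
sum ≈ 0.0120+0.0300+0.3840+0.1500 ≈ 0.5760 m = S ✓

v_R_max = 3/10 m/s = 0.3000 m/s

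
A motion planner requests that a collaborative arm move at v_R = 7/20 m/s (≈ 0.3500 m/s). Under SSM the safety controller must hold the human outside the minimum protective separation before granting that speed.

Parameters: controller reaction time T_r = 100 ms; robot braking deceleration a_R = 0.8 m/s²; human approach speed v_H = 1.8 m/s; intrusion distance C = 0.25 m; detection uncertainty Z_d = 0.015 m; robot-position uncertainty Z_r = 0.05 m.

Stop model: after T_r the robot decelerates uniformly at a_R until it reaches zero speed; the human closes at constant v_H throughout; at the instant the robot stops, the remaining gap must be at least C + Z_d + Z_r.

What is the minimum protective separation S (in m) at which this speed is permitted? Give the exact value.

S_min = 4461/3200 m = 1.3941 m

stop time T_s = (7/20)/(4/5) = 0.4375 s
reaction-phase robot travel = 0.3500·0.1000 = 0.0350 m
braking distance = 0.3500²/(2·0.8000) = 0.0766 m
human closes 1.8000·0.5375 = 0.9675 m
C+Z_d+Z_r = 0.2500+0.0150+0.0500 = 0.3150 m
S_min ≈ 0.0350+0.0766+0.9675+0.3150  ⇒  S_min = 4461/3200 m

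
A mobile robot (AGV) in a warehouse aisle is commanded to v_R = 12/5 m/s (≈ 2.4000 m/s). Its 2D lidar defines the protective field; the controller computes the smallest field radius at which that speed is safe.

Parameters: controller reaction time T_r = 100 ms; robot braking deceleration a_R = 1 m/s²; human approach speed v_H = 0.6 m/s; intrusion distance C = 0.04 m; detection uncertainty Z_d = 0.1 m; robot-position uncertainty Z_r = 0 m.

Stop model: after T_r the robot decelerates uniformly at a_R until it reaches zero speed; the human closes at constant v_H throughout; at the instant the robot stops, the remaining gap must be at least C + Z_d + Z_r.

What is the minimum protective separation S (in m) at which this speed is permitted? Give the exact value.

S_min = 119/25 m = 4.7600 m

braking lasts T_s = (12/5)/1 = 2.4000 s
robot in T_r: 2.4000·0.1000 = 0.2400 m
braking distance = 2.4000²/(2·1.0000) = 2.8800 m
human closes 0.6000·2.5000 = 1.5000 m
residual clearance needed = 0.0400+0.1000+0.0000 = 0.1400 m
S_min ≈ 0.2400+2.8800+1.5000+0.1400  ⇒  S_min = 119/25 m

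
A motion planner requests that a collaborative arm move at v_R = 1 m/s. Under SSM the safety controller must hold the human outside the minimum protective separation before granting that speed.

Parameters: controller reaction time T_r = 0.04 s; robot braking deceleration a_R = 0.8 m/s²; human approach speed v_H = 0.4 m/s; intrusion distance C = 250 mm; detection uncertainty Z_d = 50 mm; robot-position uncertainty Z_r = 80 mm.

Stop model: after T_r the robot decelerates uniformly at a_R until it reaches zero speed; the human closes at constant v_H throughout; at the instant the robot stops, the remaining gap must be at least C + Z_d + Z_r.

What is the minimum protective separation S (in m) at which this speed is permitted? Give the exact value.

S_min = 1561/1000 m = 1.5610 m

braking lasts T_s = 1/(4/5) = 1.2500 s
reaction-phase robot travel = 1.0000·0.0400 = 0.0400 m
braking distance = 1.0000²/(2·0.8000) = 0.6250 m
person approaches 0.4000·(0.0400+1.2500) = 0.5160 m
margins: 0.2500+0.0500+0.0800 = 0.3800 m
S_min ≈ 0.0400+0.6250+0.5160+0.3800  ⇒  S_min = 1561/1000 m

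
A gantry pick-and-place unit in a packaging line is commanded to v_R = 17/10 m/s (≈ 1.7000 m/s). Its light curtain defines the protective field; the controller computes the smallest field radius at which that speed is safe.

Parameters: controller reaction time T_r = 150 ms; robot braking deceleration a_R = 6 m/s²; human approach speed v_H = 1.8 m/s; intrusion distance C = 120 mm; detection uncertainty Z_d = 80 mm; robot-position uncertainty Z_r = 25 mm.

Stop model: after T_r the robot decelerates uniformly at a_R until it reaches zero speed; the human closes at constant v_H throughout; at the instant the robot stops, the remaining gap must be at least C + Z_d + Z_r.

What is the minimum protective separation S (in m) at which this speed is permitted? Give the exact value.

S_min = 1801/1200 m = 1.5008 m

stop time T_s = (17/10)/6 = 0.2833 s
reaction-phase robot travel = 1.7000·0.1500 = 0.2550 m
braking distance = 1.7000²/(2·6.0000) = 0.2408 m
human closes 1.8000·0.4333 = 0.7800 m
C+Z_d+Z_r = 0.1200+0.0800+0.0250 = 0.2250 m
S_min ≈ 0.2550+0.2408+0.7800+0.2250  ⇒  S_min = 1801/1200 m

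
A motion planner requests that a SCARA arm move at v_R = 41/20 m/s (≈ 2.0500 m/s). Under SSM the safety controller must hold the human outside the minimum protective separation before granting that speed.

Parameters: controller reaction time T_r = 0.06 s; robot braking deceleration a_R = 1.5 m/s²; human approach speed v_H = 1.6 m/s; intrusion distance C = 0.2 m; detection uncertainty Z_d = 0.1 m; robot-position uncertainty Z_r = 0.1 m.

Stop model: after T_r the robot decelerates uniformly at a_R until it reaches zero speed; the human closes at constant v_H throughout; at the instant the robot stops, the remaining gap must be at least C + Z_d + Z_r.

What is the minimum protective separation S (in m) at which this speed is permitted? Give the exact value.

stop time T_s = (41/20)/(3/2) = 1.3667 s
reaction-phase robot travel = 2.0500·0.0600 = 0.1230 m
robot under decel: 2.0500²/(2·1.5000) = 1.4008 m
human closes 1.6000·1.4267 = 2.2827 m
margins: 0.2000+0.1000+0.1000 = 0.4000 m
S_min ≈ 0.1230+1.4008+2.2827+0.4000  ⇒  S_min = 8413/2000 m

S_min = 8413/2000 m = 4.2065 m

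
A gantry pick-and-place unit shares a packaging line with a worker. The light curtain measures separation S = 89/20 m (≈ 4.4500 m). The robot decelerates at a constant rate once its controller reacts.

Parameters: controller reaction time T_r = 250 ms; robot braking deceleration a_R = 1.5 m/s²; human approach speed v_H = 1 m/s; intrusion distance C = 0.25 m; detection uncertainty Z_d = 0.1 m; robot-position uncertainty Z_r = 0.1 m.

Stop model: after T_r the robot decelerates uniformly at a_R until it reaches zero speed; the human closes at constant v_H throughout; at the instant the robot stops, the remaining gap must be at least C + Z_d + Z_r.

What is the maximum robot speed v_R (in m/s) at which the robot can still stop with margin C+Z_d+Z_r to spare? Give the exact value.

at the boundary: (1/3)·v² + (11/12)·v + (-15/4) = 0
  disc = (11/12)² − 4·(1/3)·(-15/4) = 841/144 ; √disc = 29/12
  v_R = (−(11/12) + 29/12) / (2·(1/3)) = 9/4 m/s
check:
braking lasts T_s = (9/4)/(3/2) = 1.5000 s
robot in T_r: 2.2500·0.2500 = 0.5625 m
braking distance = 2.2500²/(2·1.5000) = 1.6875 m
human closes 1.0000·1.7500 = 1.7500 m
margins: 0.2500+0.1000+0.1000 = 0.4500 m
sum ≈ 0.5625+1.6875+1.7500+0.4500 ≈ 4.4500 m = S ✓

v_R_max = 9/4 m/s = 2.2500 m/s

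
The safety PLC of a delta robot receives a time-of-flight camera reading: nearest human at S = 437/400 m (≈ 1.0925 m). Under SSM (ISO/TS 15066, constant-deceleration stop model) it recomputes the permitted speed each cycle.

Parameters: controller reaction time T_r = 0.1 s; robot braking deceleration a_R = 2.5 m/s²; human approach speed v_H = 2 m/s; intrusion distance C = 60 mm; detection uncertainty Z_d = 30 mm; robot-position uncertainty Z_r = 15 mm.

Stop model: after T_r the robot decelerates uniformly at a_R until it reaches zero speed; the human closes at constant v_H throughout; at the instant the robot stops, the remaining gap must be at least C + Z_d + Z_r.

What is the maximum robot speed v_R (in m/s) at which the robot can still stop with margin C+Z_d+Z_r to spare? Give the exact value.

at the boundary: (1/5)·v² + (9/10)·v + (-63/80) = 0
  disc = (9/10)² − 4·(1/5)·(-63/80) = 36/25 ; √disc = 6/5
  v_R = (−(9/10) + 6/5) / (2·(1/5)) = 3/4 m/s
check:
T_s = v_R/a_R = (3/4)/(5/2) = 0.3000 s
robot covers v_R·T_r = 0.7500·0.1000 = 0.0750 m before braking
braking distance = 0.7500²/(2·2.5000) = 0.1125 m
person approaches 2.0000·(0.1000+0.3000) = 0.8000 m
C+Z_d+Z_r = 0.0600+0.0300+0.0150 = 0.1050 m
sum ≈ 0.0750+0.1125+0.8000+0.1050 ≈ 1.0925 m = S ✓

v_R_max = 3/4 m/s = 0.7500 m/s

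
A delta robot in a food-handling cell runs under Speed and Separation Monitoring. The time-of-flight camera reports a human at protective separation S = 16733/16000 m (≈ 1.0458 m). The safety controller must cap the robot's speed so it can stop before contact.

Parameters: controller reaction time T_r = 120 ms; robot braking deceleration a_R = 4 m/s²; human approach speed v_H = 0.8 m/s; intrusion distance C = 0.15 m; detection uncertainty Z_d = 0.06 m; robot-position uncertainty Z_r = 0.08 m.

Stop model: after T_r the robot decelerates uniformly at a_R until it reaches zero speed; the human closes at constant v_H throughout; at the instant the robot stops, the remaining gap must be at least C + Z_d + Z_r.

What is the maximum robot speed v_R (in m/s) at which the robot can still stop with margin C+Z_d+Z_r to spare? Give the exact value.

v_R_max = 27/20 m/s = 1.3500 m/s

collect terms ⇒ (1/8)·v_R² + (8/25)·v_R + (-10557/16000) = 0
  disc = (8/25)² − 4·(1/8)·(-10557/16000) = 69169/160000 ; √disc = 263/400
  v_R = (−(8/25) + 263/400) / (2·(1/8)) = 27/20 m/s
check:
T_s = v_R/a_R = (27/20)/4 = 0.3375 s
reaction-phase robot travel = 1.3500·0.1200 = 0.1620 m
robot under decel: 1.3500²/(2·4.0000) = 0.2278 m
human over T_r+T_s: 0.8000·(0.1200+0.3375) = 0.3660 m
margins: 0.1500+0.0600+0.0800 = 0.2900 m
sum ≈ 0.1620+0.2278+0.3660+0.2900 ≈ 1.0458 m = S ✓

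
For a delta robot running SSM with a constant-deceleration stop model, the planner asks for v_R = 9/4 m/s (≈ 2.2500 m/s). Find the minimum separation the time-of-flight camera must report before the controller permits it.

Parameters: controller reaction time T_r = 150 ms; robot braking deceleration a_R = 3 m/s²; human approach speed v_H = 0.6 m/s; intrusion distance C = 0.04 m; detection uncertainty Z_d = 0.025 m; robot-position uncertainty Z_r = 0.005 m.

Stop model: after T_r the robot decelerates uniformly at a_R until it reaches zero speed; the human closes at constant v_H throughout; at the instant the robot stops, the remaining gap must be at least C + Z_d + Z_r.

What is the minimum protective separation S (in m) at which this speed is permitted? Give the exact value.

T_s = v_R/a_R = (9/4)/3 = 0.7500 s
robot covers v_R·T_r = 2.2500·0.1500 = 0.3375 m before braking
braking distance = 2.2500²/(2·3.0000) = 0.8438 m
human closes 0.6000·0.9000 = 0.5400 m
margins: 0.0400+0.0250+0.0050 = 0.0700 m
S_min ≈ 0.3375+0.8438+0.5400+0.0700  ⇒  S_min = 1433/800 m

S_min = 1433/800 m = 1.7913 m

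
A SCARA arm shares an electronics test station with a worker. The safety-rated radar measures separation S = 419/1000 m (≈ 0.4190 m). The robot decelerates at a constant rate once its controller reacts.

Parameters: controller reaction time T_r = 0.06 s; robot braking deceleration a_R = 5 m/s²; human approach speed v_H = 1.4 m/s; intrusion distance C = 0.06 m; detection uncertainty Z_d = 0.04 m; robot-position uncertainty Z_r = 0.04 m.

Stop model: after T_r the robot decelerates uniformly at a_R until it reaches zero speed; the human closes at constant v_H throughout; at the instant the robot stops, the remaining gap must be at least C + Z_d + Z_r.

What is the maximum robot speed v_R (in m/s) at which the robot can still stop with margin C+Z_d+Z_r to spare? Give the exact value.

v_R_max = 1/2 m/s = 0.5000 m/s

at the boundary: (1/10)·v² + (17/50)·v + (-39/200) = 0
  disc = (17/50)² − 4·(1/10)·(-39/200) = 121/625 ; √disc = 11/25
  v_R = (−(17/50) + 11/25) / (2·(1/10)) = 1/2 m/s
check:
stop time T_s = (1/2)/5 = 0.1000 s
reaction-phase robot travel = 0.5000·0.0600 = 0.0300 m
braking distance = 0.5000²/(2·5.0000) = 0.0250 m
human over T_r+T_s: 1.4000·(0.0600+0.1000) = 0.2240 m
residual clearance needed = 0.0600+0.0400+0.0400 = 0.1400 m
sum ≈ 0.0300+0.0250+0.2240+0.1400 ≈ 0.4190 m = S ✓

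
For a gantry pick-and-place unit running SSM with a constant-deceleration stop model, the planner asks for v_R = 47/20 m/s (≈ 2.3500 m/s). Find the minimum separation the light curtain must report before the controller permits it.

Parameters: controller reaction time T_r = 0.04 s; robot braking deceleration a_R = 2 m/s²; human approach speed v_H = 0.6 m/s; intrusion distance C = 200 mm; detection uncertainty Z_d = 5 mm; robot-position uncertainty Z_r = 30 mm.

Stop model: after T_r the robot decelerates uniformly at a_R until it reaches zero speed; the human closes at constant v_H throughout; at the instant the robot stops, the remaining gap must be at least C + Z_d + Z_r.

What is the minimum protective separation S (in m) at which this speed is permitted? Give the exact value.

T_s = v_R/a_R = (47/20)/2 = 1.1750 s
reaction-phase robot travel = 2.3500·0.0400 = 0.0940 m
robot covers 2.3500·1.1750 − ½·2.0000·1.1750² = 1.3806 m while stopping
human over T_r+T_s: 0.6000·(0.0400+1.1750) = 0.7290 m
C+Z_d+Z_r = 0.2000+0.0050+0.0300 = 0.2350 m
S_min ≈ 0.0940+1.3806+0.7290+0.2350  ⇒  S_min = 19509/8000 m

S_min = 19509/8000 m = 2.4386 m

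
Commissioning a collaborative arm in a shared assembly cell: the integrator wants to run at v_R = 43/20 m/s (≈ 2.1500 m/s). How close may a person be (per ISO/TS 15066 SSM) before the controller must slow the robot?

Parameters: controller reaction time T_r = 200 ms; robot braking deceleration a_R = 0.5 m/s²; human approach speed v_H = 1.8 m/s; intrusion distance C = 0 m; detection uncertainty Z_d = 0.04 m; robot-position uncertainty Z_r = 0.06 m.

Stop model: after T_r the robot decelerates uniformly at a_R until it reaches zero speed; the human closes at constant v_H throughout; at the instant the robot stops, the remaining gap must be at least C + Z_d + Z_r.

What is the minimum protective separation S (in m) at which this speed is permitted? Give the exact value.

T_s = v_R/a_R = (43/20)/(1/2) = 4.3000 s
reaction-phase robot travel = 2.1500·0.2000 = 0.4300 m
robot covers 2.1500·4.3000 − ½·0.5000·4.3000² = 4.6225 m while stopping
human closes 1.8000·4.5000 = 8.1000 m
C+Z_d+Z_r = 0.0000+0.0400+0.0600 = 0.1000 m
S_min ≈ 0.4300+4.6225+8.1000+0.1000  ⇒  S_min = 5301/400 m

S_min = 5301/400 m = 13.2525 m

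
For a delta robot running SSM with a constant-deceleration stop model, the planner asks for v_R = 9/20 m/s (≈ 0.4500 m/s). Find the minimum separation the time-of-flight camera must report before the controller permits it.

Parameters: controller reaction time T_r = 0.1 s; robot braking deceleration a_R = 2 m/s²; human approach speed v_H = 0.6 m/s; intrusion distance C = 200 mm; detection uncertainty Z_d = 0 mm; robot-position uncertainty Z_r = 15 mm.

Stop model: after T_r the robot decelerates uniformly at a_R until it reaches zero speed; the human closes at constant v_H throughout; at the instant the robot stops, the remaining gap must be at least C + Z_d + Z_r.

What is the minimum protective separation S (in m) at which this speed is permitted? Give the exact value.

stop time T_s = (9/20)/2 = 0.2250 s
robot covers v_R·T_r = 0.4500·0.1000 = 0.0450 m before braking
braking distance = 0.4500²/(2·2.0000) = 0.0506 m
human over T_r+T_s: 0.6000·(0.1000+0.2250) = 0.1950 m
residual clearance needed = 0.2000+0.0000+0.0150 = 0.2150 m
S_min ≈ 0.0450+0.0506+0.1950+0.2150  ⇒  S_min = 809/1600 m

S_min = 809/1600 m = 0.5056 m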